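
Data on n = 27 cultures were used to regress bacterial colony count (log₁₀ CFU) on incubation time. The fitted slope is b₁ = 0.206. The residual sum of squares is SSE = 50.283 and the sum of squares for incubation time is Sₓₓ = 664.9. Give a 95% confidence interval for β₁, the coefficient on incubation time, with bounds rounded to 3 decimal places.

(0.093, 0.319)

MSE = SSE/(n − 2) = 50.283/25 = 2.01132.
SE(b₁) = √(MSE/Sₓₓ) = √(2.01132/664.9) = 0.055.
df = n − 2 = 25.
t* = t_{0.025, 25} = 2.059539.
Margin = t* × SE = 2.059539 × 0.055 = 0.11327.
CI: 0.206 ± 0.11327 → (0.093, 0.319).
With 95% confidence, each one-unit increase in incubation time is associated with a change of between 0.093 and 0.319 log₁₀ CFU in bacterial colony count.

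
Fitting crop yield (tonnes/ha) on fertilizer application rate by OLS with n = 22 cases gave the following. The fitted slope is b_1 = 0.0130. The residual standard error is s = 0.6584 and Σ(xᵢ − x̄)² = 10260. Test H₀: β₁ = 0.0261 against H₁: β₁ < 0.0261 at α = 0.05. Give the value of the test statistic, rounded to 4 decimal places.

SE(b_1) = s/√Sₓₓ = 0.6584/√10260 = 0.00650004.
t = (0.0130 − 0.0261) / 0.00650004 = -2.0154.
df = n − 2 = 20.
One-sided p ≈ 0.0288, which is < 0.05, so reject H₀.
There is evidence that the true slope on fertilizer application rate is below 0.0261 tonnes/ha per unit.

t = -2.0154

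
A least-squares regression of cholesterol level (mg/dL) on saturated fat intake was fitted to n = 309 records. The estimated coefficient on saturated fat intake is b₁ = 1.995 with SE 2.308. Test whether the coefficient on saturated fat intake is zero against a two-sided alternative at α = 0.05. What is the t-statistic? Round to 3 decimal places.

t = 0.864

H₀: β₁ = 0 vs H₁: β₁ ≠ 0.
t = (b₁ − β₁⁰)/SE = 1.995 / 2.308 = 0.864.
df = n − 2 = 309 − 2 = 307.
Two-sided p ≈ 0.3881, which is ≥ 0.05, so fail to reject H₀.
The data do not give significant evidence of an association between saturated fat intake and cholesterol level.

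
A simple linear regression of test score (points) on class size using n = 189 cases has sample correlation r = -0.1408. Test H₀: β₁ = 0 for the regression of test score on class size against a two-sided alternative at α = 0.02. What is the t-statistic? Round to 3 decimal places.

t = -1.945

t = r·√(n − 2)/√(1 − r²) = -0.1408·√187/√0.980175 = -1.945.
df = n − 2 = 187.
Two-sided p ≈ 0.0533, which is ≥ 0.02, so fail to reject H₀.
The data do not give significant evidence of a linear association between class size and test score.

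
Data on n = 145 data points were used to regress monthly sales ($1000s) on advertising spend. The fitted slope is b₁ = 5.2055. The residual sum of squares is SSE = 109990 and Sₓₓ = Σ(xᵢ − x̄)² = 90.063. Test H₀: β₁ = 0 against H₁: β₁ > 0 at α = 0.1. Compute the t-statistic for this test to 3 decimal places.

t = 1.781

MSE = SSE/(n − 2) = 109990/143 = 769.161.
SE(b₁) = √(MSE/Sₓₓ) = √(769.161/90.063) = 2.92237.
t = 5.2055 / 2.92237 = 1.781.
df = n − 2 = 143.
One-sided p ≈ 0.0385, which is < 0.1, so reject H₀.
There is evidence that the true slope on advertising spend is positive.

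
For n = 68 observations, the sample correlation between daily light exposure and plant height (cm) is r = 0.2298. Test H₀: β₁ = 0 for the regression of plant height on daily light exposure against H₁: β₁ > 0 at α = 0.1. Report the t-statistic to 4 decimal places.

t = 1.9182

t = r·√(n − 2)/√(1 − r²) = 0.2298·√66/√0.947192 = 1.9182.
df = n − 2 = 66.
One-sided p ≈ 0.0297, which is < 0.1, so reject H₀.
There is evidence of a linear association between daily light exposure and plant height.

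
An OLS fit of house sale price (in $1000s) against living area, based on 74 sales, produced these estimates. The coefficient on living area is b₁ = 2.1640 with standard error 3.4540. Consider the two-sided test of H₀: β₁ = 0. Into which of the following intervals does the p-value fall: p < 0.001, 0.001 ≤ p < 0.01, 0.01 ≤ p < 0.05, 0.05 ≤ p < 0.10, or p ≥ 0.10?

p ≥ 0.10

t = 2.1640 / 3.4540 = 0.627.
df = n − 2 = 74 − 2 = 72.
Two-sided p = 2·P(T_{72} > |t|) ≈ 0.5330.
So p ≥ 0.10.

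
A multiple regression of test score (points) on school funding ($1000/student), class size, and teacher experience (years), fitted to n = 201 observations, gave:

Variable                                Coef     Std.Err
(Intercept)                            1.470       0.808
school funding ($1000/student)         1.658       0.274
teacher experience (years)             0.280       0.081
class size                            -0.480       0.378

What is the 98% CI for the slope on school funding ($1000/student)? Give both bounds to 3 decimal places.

Read off: b = 1.658, SE = 0.274 for school funding ($1000/student).
df = n − k − 1 = 201 − 3 − 1 = 197.
t* = t_{0.01, 197} = 2.345425.
Margin = t* × SE = 2.345425 × 0.274 = 0.64265.
CI: 1.658 ± 0.64265 → (1.015, 2.301).

(1.015, 2.301)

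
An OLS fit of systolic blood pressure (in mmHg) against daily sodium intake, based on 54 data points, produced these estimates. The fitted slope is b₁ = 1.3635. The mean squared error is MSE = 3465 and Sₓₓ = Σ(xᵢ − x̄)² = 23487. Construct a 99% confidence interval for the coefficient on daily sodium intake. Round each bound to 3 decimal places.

(0.337, 2.390)

SE(b₁) = √(MSE/Sₓₓ) = √(3465/23487) = 0.384094.
df = n − 2 = 52.
t* = t_{0.005, 52} = 2.673734.
Margin = t* × SE = 2.673734 × 0.384094 = 1.02697.
CI: 1.3635 ± 1.02697 → (0.337, 2.390).
With 99% confidence, each one-unit increase in daily sodium intake is associated with a change of between 0.337 and 2.390 mmHg in systolic blood pressure.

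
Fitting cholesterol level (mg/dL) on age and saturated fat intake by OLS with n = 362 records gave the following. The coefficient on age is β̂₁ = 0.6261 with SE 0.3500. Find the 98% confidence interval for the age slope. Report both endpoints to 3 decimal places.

df = n − k − 1 = 362 − 2 − 1 = 359.
t* = t_{0.01, 359} = 2.33678.
Margin = t* × SE = 2.33678 × 0.3500 = 0.81787.
CI: 0.6261 ± 0.81787 → (-0.192, 1.444).
With 98% confidence, each one-unit increase in age is associated with a change of between -0.192 and 1.444 mg/dL in cholesterol level, holding the other predictors fixed.

(-0.192, 1.444)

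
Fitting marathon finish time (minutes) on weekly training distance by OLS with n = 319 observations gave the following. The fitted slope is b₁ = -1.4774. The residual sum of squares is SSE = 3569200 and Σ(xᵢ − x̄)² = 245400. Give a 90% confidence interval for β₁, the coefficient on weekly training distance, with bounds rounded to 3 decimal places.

MSE = SSE/(n − 2) = 3569200/317 = 11259.3.
SE(b₁) = √(MSE/Sₓₓ) = √(11259.3/245400) = 0.2142.
df = n − 2 = 317.
t* = t_{0.05, 317} = 1.649675.
Margin = t* × SE = 1.649675 × 0.2142 = 0.35336.
CI: -1.4774 ± 0.35336 → (-1.831, -1.124).
With 90% confidence, each one-unit increase in weekly training distance is associated with a change of between -1.831 and -1.124 minutes in marathon finish time.

(-1.831, -1.124)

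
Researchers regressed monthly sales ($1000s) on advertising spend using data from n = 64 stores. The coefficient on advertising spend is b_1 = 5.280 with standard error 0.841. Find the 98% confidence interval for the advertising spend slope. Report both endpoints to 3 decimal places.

(3.272, 7.288)

df = n − 2 = 64 − 2 = 62.
t* = t_{0.01, 62} = 2.388011.
Margin = t* × SE = 2.388011 × 0.841 = 2.00832.
CI: 5.280 ± 2.00832 → (3.272, 7.288).
With 98% confidence, each one-unit increase in advertising spend is associated with a change of between 3.272 and 7.288 $1000s in monthly sales.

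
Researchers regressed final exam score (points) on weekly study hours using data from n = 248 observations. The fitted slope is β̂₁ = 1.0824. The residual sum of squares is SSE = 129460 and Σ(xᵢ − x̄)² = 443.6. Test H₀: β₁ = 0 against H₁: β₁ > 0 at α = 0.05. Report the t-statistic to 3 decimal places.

t = 0.994

MSE = SSE/(n − 2) = 129460/246 = 526.26.
SE(β̂₁) = √(MSE/Sₓₓ) = √(526.26/443.6) = 1.08919.
t = 1.0824 / 1.08919 = 0.994.
df = n − 2 = 246.
One-sided p ≈ 0.1607, which is ≥ 0.05, so fail to reject H₀.
The data do not give significant evidence that the true slope on weekly study hours is positive.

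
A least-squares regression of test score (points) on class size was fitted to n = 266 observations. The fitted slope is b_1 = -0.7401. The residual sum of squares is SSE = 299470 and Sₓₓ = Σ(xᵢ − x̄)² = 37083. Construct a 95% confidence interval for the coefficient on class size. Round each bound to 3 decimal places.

(-1.084, -0.396)

MSE = SSE/(n − 2) = 299470/264 = 1134.36.
SE(b_1) = √(MSE/Sₓₓ) = √(1134.36/37083) = 0.174899.
df = n − 2 = 264.
t* = t_{0.025, 264} = 1.96899.
Margin = t* × SE = 1.96899 × 0.174899 = 0.34437.
CI: -0.7401 ± 0.34437 → (-1.084, -0.396).
With 95% confidence, each one-unit increase in class size is associated with a change of between -1.084 and -0.396 points in test score.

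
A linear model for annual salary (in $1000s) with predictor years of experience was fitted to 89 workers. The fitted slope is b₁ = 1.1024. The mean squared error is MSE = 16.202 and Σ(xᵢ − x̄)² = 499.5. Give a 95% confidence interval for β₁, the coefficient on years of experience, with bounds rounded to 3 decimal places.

SE(b₁) = √(MSE/Sₓₓ) = √(16.202/499.5) = 0.180101.
df = n − 2 = 87.
t* = t_{0.025, 87} = 1.987608.
Margin = t* × SE = 1.987608 × 0.180101 = 0.35797.
CI: 1.1024 ± 0.35797 → (0.744, 1.460).
With 95% confidence, each one-unit increase in years of experience is associated with a change of between 0.744 and 1.460 $1000s in annual salary.

(0.744, 1.460)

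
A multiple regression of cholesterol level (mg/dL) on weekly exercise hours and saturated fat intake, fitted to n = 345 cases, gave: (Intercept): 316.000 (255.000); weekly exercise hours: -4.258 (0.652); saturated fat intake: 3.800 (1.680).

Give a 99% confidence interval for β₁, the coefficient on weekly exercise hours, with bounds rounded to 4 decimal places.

(-5.9469, -2.5691)

Read off: b = -4.258, SE = 0.652 for weekly exercise hours.
df = n − k − 1 = 345 − 2 − 1 = 342.
t* = t_{0.005, 342} = 2.590281.
Margin = t* × SE = 2.590281 × 0.652 = 1.688863.
CI: -4.258 ± 1.688863 → (-5.9469, -2.5691).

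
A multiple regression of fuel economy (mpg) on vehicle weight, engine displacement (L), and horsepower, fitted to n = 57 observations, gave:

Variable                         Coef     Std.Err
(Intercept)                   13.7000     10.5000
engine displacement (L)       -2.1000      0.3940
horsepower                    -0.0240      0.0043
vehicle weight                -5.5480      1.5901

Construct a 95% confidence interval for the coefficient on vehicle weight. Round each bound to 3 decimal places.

(-8.737, -2.359)

Read off: b = -5.5480, SE = 1.5901 for vehicle weight.
df = n − k − 1 = 57 − 3 − 1 = 53.
t* = t_{0.025, 53} = 2.005746.
Margin = t* × SE = 2.005746 × 1.5901 = 3.18934.
CI: -5.5480 ± 3.18934 → (-8.737, -2.359).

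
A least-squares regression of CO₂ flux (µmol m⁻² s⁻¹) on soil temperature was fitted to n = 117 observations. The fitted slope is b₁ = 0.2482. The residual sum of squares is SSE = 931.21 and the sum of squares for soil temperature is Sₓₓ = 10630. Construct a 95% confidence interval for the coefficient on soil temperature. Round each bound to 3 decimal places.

(0.194, 0.303)

MSE = SSE/(n − 2) = 931.21/115 = 8.09748.
SE(b₁) = √(MSE/Sₓₓ) = √(8.09748/10630) = 0.0275999.
df = n − 2 = 115.
t* = t_{0.025, 115} = 1.980808.
Margin = t* × SE = 1.980808 × 0.0275999 = 0.05467.
CI: 0.2482 ± 0.05467 → (0.194, 0.303).
With 95% confidence, each one-unit increase in soil temperature is associated with a change of between 0.194 and 0.303 µmol m⁻² s⁻¹ in CO₂ flux.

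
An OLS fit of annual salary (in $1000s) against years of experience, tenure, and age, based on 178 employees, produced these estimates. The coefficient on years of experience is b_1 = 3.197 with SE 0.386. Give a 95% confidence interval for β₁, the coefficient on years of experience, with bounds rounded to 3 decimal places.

(2.435, 3.959)

df = n − k − 1 = 178 − 3 − 1 = 174.
t* = t_{0.025, 174} = 1.973691.
Margin = t* × SE = 1.973691 × 0.386 = 0.76184.
CI: 3.197 ± 0.76184 → (2.435, 3.959).
With 95% confidence, each one-unit increase in years of experience is associated with a change of between 2.435 and 3.959 $1000s in annual salary, holding the other predictors fixed.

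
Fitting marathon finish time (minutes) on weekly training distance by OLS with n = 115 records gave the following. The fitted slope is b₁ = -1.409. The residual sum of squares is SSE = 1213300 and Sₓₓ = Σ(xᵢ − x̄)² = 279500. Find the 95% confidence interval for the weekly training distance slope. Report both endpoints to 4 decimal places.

MSE = SSE/(n − 2) = 1213300/113 = 10737.2.
SE(b₁) = √(MSE/Sₓₓ) = √(10737.2/279500) = 0.195999.
df = n − 2 = 113.
t* = t_{0.025, 113} = 1.98118.
Margin = t* × SE = 1.98118 × 0.195999 = 0.388309.
CI: -1.409 ± 0.388309 → (-1.7973, -1.0207).
With 95% confidence, each one-unit increase in weekly training distance is associated with a change of between -1.7973 and -1.0207 minutes in marathon finish time.

(-1.7973, -1.0207)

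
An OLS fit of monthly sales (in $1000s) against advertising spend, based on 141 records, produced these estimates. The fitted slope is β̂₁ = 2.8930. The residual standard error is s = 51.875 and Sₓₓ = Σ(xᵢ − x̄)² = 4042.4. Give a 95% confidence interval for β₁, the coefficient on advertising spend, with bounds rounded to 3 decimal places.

SE(β̂₁) = s/√Sₓₓ = 51.875/√4042.4 = 0.815903.
df = n − 2 = 139.
t* = t_{0.025, 139} = 1.977178.
Margin = t* × SE = 1.977178 × 0.815903 = 1.61319.
CI: 2.8930 ± 1.61319 → (1.280, 4.506).
With 95% confidence, each one-unit increase in advertising spend is associated with a change of between 1.280 and 4.506 $1000s in monthly sales.

(1.280, 4.506)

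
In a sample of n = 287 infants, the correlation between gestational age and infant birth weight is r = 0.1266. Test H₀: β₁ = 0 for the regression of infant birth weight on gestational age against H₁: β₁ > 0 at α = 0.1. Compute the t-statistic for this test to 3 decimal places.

t = 2.155

t = r·√(n − 2)/√(1 − r²) = 0.1266·√285/√0.983972 = 2.155.
df = n − 2 = 285.
One-sided p ≈ 0.0160, which is < 0.1, so reject H₀.
There is evidence of a linear association between gestational age and infant birth weight.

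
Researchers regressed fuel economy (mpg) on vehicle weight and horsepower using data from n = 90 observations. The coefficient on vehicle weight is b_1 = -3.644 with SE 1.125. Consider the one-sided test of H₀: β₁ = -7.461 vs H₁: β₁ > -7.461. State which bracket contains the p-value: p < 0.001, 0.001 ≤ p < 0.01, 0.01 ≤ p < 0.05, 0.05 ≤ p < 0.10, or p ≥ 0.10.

t = (-3.644 − (-7.461)) / 1.125 = 3.393.
df = n − k − 1 = 90 − 2 − 1 = 87.
One-sided p = P(T_{87} > t) ≈ 0.0005.
So p < 0.001.

p < 0.001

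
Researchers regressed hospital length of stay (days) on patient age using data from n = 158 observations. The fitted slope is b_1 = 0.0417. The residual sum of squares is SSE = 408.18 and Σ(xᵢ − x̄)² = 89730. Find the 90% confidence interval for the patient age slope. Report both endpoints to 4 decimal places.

MSE = SSE/(n − 2) = 408.18/156 = 2.61654.
SE(b_1) = √(MSE/Sₓₓ) = √(2.61654/89730) = 0.00540001.
df = n − 2 = 156.
t* = t_{0.05, 156} = 1.65468.
Margin = t* × SE = 1.65468 × 0.00540001 = 0.008935.
CI: 0.0417 ± 0.008935 → (0.0328, 0.0506).
With 90% confidence, each one-unit increase in patient age is associated with a change of between 0.0328 and 0.0506 days in hospital length of stay.

(0.0328, 0.0506)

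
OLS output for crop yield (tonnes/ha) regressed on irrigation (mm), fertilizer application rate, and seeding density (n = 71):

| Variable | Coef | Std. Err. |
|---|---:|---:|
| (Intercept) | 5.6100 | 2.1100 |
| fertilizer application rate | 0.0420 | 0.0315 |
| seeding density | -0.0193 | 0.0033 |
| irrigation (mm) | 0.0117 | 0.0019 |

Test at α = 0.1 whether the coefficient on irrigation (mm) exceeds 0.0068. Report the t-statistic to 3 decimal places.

t = 2.579

Read off: b = 0.0117, SE = 0.0019 for irrigation (mm).
H₀: β₁ = 0.0068 vs H₁: β₁ > 0.0068.
t = (0.0117 − 0.0068) / 0.0019 = 2.579.
df = n − k − 1 = 71 − 3 − 1 = 67.
One-sided p ≈ 0.0061, which is < 0.1, so reject H₀.
There is evidence that the true slope on irrigation (mm) exceeds 0.0068 tonnes/ha per unit, holding the other predictors fixed.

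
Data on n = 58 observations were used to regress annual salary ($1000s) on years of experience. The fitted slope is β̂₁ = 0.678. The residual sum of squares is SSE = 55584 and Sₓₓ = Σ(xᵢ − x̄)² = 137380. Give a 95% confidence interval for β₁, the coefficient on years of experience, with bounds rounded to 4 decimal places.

(0.5077, 0.8483)

MSE = SSE/(n − 2) = 55584/56 = 992.571.
SE(β̂₁) = √(MSE/Sₓₓ) = √(992.571/137380) = 0.085.
df = n − 2 = 56.
t* = t_{0.025, 56} = 2.003241.
Margin = t* × SE = 2.003241 × 0.085 = 0.170276.
CI: 0.678 ± 0.170276 → (0.5077, 0.8483).
With 95% confidence, each one-unit increase in years of experience is associated with a change of between 0.5077 and 0.8483 $1000s in annual salary.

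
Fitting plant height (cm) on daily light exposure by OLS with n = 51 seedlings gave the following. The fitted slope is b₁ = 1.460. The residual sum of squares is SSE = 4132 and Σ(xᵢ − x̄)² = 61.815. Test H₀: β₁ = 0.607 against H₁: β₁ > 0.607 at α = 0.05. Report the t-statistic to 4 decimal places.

MSE = SSE/(n − 2) = 4132/49 = 84.3265.
SE(b₁) = √(MSE/Sₓₓ) = √(84.3265/61.815) = 1.16798.
t = (1.460 − 0.607) / 1.16798 = 0.7303.
df = n − 2 = 49.
One-sided p ≈ 0.2343, which is ≥ 0.05, so fail to reject H₀.
The data do not give significant evidence that the true slope on daily light exposure exceeds 0.607 cm per unit.

t = 0.7303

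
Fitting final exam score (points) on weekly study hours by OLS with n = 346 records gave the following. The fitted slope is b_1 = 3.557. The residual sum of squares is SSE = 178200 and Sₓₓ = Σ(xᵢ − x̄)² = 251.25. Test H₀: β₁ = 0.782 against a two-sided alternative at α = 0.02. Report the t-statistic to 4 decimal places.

MSE = SSE/(n − 2) = 178200/344 = 518.023.
SE(b_1) = √(MSE/Sₓₓ) = √(518.023/251.25) = 1.43589.
t = (3.557 − 0.782) / 1.43589 = 1.9326.
df = n − 2 = 344.
Two-sided p ≈ 0.0541, which is ≥ 0.02, so fail to reject H₀.
The data are consistent with a true slope of 0.782 points per unit of weekly study hours.

t = 1.9326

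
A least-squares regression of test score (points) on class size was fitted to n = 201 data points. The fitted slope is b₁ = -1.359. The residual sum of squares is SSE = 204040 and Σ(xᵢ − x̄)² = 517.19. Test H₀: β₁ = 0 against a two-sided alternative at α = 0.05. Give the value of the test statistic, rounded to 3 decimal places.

t = -0.965

MSE = SSE/(n − 2) = 204040/199 = 1025.33.
SE(b₁) = √(MSE/Sₓₓ) = √(1025.33/517.19) = 1.40801.
t = -1.359 / 1.40801 = -0.965.
df = n − 2 = 199.
Two-sided p ≈ 0.3356, which is ≥ 0.05, so fail to reject H₀.
The data do not give significant evidence of an association between class size and test score.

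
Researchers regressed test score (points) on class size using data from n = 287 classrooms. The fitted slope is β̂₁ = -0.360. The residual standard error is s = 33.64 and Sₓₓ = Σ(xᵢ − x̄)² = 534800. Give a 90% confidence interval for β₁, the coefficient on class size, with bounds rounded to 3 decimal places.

(-0.436, -0.284)

SE(β̂₁) = s/√Sₓₓ = 33.64/√534800 = 0.0460003.
df = n − 2 = 285.
t* = t_{0.05, 285} = 1.650218.
Margin = t* × SE = 1.650218 × 0.0460003 = 0.07591.
CI: -0.360 ± 0.07591 → (-0.436, -0.284).
With 90% confidence, each one-unit increase in class size is associated with a change of between -0.436 and -0.284 points in test score.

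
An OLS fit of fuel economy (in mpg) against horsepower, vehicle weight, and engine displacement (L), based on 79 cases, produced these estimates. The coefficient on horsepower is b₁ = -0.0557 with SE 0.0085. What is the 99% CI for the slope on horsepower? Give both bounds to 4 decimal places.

df = n − k − 1 = 79 − 3 − 1 = 75.
t* = t_{0.005, 75} = 2.642983.
Margin = t* × SE = 2.642983 × 0.0085 = 0.022465.
CI: -0.0557 ± 0.022465 → (-0.0782, -0.0332).
With 99% confidence, each one-unit increase in horsepower is associated with a change of between -0.0782 and -0.0332 mpg in fuel economy, holding the other predictors fixed.

(-0.0782, -0.0332)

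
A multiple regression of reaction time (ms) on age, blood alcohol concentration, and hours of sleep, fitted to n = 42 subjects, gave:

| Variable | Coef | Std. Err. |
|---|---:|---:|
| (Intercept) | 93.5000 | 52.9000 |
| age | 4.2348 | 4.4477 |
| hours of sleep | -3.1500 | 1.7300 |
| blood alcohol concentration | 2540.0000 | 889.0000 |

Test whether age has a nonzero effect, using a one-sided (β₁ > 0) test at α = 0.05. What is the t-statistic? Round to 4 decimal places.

Read off: b = 4.2348, SE = 4.4477 for age.
H₀: β₁ = 0 vs H₁: β₁ > 0.
t = 4.2348 / 4.4477 = 0.9521.
df = n − k − 1 = 42 − 3 − 1 = 38.
One-sided p ≈ 0.1735, which is ≥ 0.05, so fail to reject H₀.
The data do not give significant evidence that the true slope on age is positive, holding the other predictors fixed.

t = 0.9521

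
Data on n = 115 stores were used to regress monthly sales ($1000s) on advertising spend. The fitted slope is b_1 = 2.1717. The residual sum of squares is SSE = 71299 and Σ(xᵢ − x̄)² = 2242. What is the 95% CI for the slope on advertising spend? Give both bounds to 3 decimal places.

(1.121, 3.223)

MSE = SSE/(n − 2) = 71299/113 = 630.965.
SE(b_1) = √(MSE/Sₓₓ) = √(630.965/2242) = 0.530499.
df = n − 2 = 113.
t* = t_{0.025, 113} = 1.98118.
Margin = t* × SE = 1.98118 × 0.530499 = 1.05101.
CI: 2.1717 ± 1.05101 → (1.121, 3.223).
With 95% confidence, each one-unit increase in advertising spend is associated with a change of between 1.121 and 3.223 $1000s in monthly sales.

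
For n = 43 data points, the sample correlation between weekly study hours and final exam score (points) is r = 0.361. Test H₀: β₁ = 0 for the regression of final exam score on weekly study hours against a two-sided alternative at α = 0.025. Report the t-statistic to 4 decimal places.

t = r·√(n − 2)/√(1 − r²) = 0.361·√41/√0.869679 = 2.4787.
df = n − 2 = 41.
Two-sided p ≈ 0.0174, which is < 0.025, so reject H₀.
There is evidence of a linear association between weekly study hours and final exam score.

t = 2.4787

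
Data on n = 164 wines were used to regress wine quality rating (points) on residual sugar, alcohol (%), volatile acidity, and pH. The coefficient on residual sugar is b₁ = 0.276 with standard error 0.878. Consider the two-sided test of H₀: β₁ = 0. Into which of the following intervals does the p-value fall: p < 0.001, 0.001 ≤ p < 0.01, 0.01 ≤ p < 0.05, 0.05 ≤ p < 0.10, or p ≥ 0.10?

t = 0.276 / 0.878 = 0.314.
df = n − k − 1 = 164 − 4 − 1 = 159.
Two-sided p = 2·P(T_{159} > |t|) ≈ 0.7537.
So p ≥ 0.10.

p ≥ 0.10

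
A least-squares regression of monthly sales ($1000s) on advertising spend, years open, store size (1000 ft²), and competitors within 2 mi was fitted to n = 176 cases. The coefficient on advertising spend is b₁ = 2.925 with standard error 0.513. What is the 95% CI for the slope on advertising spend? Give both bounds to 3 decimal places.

df = n − k − 1 = 176 − 4 − 1 = 171.
t* = t_{0.025, 171} = 1.973934.
Margin = t* × SE = 1.973934 × 0.513 = 1.01263.
CI: 2.925 ± 1.01263 → (1.912, 3.938).
With 95% confidence, each one-unit increase in advertising spend is associated with a change of between 1.912 and 3.938 $1000s in monthly sales, holding the other predictors fixed.

(1.912, 3.938)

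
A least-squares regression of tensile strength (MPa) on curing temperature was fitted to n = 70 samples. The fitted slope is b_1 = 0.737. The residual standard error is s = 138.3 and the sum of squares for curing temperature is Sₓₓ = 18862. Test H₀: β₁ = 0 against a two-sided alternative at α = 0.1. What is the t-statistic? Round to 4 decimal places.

t = 0.7319

SE(b_1) = s/√Sₓₓ = 138.3/√18862 = 1.007.
t = 0.737 / 1.007 = 0.7319.
df = n − 2 = 68.
Two-sided p ≈ 0.4668, which is ≥ 0.1, so fail to reject H₀.
The data do not give significant evidence of an association between curing temperature and tensile strength.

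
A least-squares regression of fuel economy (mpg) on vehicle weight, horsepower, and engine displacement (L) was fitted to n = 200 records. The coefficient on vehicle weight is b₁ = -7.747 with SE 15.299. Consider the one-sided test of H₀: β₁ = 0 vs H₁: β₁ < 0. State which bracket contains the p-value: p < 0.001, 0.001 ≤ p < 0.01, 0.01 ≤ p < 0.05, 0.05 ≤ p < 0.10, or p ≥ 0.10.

p ≥ 0.10

t = -7.747 / 15.299 = -0.506.
df = n − k − 1 = 200 − 3 − 1 = 196.
One-sided p = P(T_{196} < t) ≈ 0.3066.
So p ≥ 0.10.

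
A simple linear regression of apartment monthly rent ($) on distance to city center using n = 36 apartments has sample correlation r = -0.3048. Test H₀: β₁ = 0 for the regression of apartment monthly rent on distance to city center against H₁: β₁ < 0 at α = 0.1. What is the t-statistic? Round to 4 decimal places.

t = r·√(n − 2)/√(1 − r²) = -0.3048·√34/√0.907097 = -1.8661.
df = n − 2 = 34.
One-sided p ≈ 0.0353, which is < 0.1, so reject H₀.
There is evidence of a linear association between distance to city center and apartment monthly rent.

t = -1.8661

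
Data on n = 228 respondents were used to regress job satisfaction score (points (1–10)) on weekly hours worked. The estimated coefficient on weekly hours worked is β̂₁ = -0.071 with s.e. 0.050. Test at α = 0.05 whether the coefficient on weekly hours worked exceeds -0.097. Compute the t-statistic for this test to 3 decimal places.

H₀: β₁ = -0.097 vs H₁: β₁ > -0.097.
t = (β̂₁ − β₁⁰)/SE = (-0.071 − (-0.097)) / 0.050 = 0.520.
df = n − 2 = 228 − 2 = 226.
One-sided p ≈ 0.3018, which is ≥ 0.05, so fail to reject H₀.
The data do not give significant evidence that the true slope on weekly hours worked exceeds -0.097 points (1–10) per unit.

t = 0.520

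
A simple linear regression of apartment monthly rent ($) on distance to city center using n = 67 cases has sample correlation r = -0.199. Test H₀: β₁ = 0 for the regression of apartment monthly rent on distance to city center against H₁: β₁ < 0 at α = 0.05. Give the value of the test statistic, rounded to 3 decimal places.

t = -1.637

t = r·√(n − 2)/√(1 − r²) = -0.199·√65/√0.960399 = -1.637.
df = n − 2 = 65.
One-sided p ≈ 0.0532, which is ≥ 0.05, so fail to reject H₀.
The data do not give significant evidence of a linear association between distance to city center and apartment monthly rent.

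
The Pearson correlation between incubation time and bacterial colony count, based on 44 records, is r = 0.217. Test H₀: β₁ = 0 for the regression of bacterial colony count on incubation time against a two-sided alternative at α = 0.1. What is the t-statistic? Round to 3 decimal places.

t = r·√(n − 2)/√(1 − r²) = 0.217·√42/√0.952911 = 1.441.
df = n − 2 = 42.
Two-sided p ≈ 0.1571, which is ≥ 0.1, so fail to reject H₀.
The data do not give significant evidence of a linear association between incubation time and bacterial colony count.

t = 1.441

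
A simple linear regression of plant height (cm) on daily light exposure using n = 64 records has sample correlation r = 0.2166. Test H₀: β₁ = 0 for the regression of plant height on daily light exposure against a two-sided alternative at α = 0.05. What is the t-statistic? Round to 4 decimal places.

t = 1.7470

t = r·√(n − 2)/√(1 − r²) = 0.2166·√62/√0.953084 = 1.7470.
df = n − 2 = 62.
Two-sided p ≈ 0.0856, which is ≥ 0.05, so fail to reject H₀.
The data do not give significant evidence of a linear association between daily light exposure and plant height.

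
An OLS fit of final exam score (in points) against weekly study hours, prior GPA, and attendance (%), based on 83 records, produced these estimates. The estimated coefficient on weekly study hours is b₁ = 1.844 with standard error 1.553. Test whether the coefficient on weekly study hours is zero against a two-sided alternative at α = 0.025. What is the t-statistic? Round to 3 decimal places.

H₀: β₁ = 0 vs H₁: β₁ ≠ 0.
t = (b₁ − β₁⁰)/SE = 1.844 / 1.553 = 1.187.
df = n − k − 1 = 83 − 3 − 1 = 79.
Two-sided p ≈ 0.2386, which is ≥ 0.025, so fail to reject H₀.
The data do not give significant evidence of an association between weekly study hours and final exam score, after adjusting for the other predictors.

t = 1.187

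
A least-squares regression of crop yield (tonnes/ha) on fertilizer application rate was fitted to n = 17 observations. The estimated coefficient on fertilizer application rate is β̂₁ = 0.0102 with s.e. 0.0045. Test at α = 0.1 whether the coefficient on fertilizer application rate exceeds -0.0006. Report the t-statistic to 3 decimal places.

H₀: β₁ = -0.0006 vs H₁: β₁ > -0.0006.
t = (β̂₁ − β₁⁰)/SE = (0.0102 − (-0.0006)) / 0.0045 = 2.400.
df = n − 2 = 17 − 2 = 15.
One-sided p ≈ 0.0149, which is < 0.1, so reject H₀.
There is evidence that the true slope on fertilizer application rate exceeds -0.0006 tonnes/ha per unit.

t = 2.400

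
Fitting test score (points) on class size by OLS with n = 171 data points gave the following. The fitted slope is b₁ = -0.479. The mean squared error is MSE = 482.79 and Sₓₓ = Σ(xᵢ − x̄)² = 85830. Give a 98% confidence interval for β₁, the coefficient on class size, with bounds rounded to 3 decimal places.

(-0.655, -0.303)

SE(b₁) = √(MSE/Sₓₓ) = √(482.79/85830) = 0.0749997.
df = n − 2 = 169.
t* = t_{0.01, 169} = 2.348615.
Margin = t* × SE = 2.348615 × 0.0749997 = 0.17615.
CI: -0.479 ± 0.17615 → (-0.655, -0.303).
With 98% confidence, each one-unit increase in class size is associated with a change of between -0.655 and -0.303 points in test score.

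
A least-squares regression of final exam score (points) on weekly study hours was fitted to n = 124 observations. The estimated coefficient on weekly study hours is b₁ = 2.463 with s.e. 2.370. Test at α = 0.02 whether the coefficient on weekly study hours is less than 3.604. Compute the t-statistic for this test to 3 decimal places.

t = -0.481

H₀: β₁ = 3.604 vs H₁: β₁ < 3.604.
t = (b₁ − β₁⁰)/SE = (2.463 − 3.604) / 2.370 = -0.481.
df = n − 2 = 124 − 2 = 122.
One-sided p ≈ 0.3155, which is ≥ 0.02, so fail to reject H₀.
The data do not give significant evidence that the true slope on weekly study hours is below 3.604 points per unit.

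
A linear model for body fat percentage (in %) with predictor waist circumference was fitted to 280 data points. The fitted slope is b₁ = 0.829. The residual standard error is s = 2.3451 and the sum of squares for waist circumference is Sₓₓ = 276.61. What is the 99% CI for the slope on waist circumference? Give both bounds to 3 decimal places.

(0.463, 1.195)

SE(b₁) = s/√Sₓₓ = 2.3451/√276.61 = 0.141003.
df = n − 2 = 278.
t* = t_{0.005, 278} = 2.59363.
Margin = t* × SE = 2.59363 × 0.141003 = 0.36571.
CI: 0.829 ± 0.36571 → (0.463, 1.195).
With 99% confidence, each one-unit increase in waist circumference is associated with a change of between 0.463 and 1.195 % in body fat percentage.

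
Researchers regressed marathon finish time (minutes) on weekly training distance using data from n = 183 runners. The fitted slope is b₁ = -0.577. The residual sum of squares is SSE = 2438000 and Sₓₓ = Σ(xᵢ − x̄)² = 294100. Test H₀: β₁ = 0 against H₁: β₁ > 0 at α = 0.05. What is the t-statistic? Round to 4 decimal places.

MSE = SSE/(n − 2) = 2438000/181 = 13469.6.
SE(b₁) = √(MSE/Sₓₓ) = √(13469.6/294100) = 0.214008.
t = -0.577 / 0.214008 = -2.6962.
df = n − 2 = 181.
One-sided p ≈ 0.9962, which is ≥ 0.05, so fail to reject H₀.
The data do not give significant evidence that the true slope on weekly training distance is positive.

t = -2.6962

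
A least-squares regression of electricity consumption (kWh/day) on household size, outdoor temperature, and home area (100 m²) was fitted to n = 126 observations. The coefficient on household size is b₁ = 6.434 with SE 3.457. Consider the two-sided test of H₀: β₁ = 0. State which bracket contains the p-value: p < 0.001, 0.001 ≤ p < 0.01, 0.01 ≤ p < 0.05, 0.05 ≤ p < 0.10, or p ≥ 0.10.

t = 6.434 / 3.457 = 1.861.
df = n − k − 1 = 126 − 3 − 1 = 122.
Two-sided p = 2·P(T_{122} > |t|) ≈ 0.0651.
So 0.05 ≤ p < 0.10.

0.05 ≤ p < 0.10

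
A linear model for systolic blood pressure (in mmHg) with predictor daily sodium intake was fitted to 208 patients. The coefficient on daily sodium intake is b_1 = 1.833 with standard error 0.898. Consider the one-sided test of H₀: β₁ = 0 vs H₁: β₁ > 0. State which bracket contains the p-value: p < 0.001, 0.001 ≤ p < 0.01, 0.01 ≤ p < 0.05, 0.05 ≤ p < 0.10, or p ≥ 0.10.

t = 1.833 / 0.898 = 2.041.
df = n − 2 = 208 − 2 = 206.
One-sided p = P(T_{206} > t) ≈ 0.0213.
So 0.01 ≤ p < 0.05.

0.01 ≤ p < 0.05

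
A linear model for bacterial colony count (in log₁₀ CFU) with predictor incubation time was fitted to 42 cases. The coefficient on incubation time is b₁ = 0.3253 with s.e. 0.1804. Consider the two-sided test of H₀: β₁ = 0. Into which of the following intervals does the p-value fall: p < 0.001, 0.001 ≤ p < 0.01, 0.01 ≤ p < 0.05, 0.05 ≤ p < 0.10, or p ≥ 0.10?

t = 0.3253 / 0.1804 = 1.803.
df = n − 2 = 42 − 2 = 40.
Two-sided p = 2·P(T_{40} > |t|) ≈ 0.0789.
So 0.05 ≤ p < 0.10.

0.05 ≤ p < 0.10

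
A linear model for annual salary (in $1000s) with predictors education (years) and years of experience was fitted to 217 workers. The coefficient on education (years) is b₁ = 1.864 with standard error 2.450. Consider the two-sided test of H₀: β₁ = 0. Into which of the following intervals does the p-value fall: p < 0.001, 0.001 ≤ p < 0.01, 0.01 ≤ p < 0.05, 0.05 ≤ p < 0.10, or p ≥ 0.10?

t = 1.864 / 2.450 = 0.761.
df = n − k − 1 = 217 − 2 − 1 = 214.
Two-sided p = 2·P(T_{214} > |t|) ≈ 0.4476.
So p ≥ 0.10.

p ≥ 0.10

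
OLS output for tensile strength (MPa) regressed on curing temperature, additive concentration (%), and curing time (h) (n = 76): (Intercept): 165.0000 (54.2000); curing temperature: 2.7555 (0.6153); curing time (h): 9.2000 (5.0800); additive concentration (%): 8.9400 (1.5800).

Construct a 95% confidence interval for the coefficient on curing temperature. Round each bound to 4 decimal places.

Read off: b = 2.7555, SE = 0.6153 for curing temperature.
df = n − k − 1 = 76 − 3 − 1 = 72.
t* = t_{0.025, 72} = 1.993464.
Margin = t* × SE = 1.993464 × 0.6153 = 1.226578.
CI: 2.7555 ± 1.226578 → (1.5289, 3.9821).

(1.5289, 3.9821)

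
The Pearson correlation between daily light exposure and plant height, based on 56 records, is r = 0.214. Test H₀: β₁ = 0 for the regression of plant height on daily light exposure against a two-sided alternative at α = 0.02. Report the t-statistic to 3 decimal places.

t = r·√(n − 2)/√(1 − r²) = 0.214·√54/√0.954204 = 1.610.
df = n − 2 = 54.
Two-sided p ≈ 0.1133, which is ≥ 0.02, so fail to reject H₀.
The data do not give significant evidence of a linear association between daily light exposure and plant height.

t = 1.610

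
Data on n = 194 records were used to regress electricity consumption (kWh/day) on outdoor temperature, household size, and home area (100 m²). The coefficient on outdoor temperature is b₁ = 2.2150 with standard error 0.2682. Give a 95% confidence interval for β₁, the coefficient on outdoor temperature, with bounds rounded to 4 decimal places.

(1.6860, 2.7440)

df = n − k − 1 = 194 − 3 − 1 = 190.
t* = t_{0.025, 190} = 1.972528.
Margin = t* × SE = 1.972528 × 0.2682 = 0.529032.
CI: 2.2150 ± 0.529032 → (1.6860, 2.7440).
With 95% confidence, each one-unit increase in outdoor temperature is associated with a change of between 1.6860 and 2.7440 kWh/day in electricity consumption, holding the other predictors fixed.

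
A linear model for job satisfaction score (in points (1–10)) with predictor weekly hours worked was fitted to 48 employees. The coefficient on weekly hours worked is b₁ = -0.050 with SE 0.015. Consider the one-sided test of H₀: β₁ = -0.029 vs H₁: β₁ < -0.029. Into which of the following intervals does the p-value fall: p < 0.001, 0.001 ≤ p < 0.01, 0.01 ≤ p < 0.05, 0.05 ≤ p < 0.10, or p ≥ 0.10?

t = (-0.050 − (-0.029)) / 0.015 = -1.400.
df = n − 2 = 48 − 2 = 46.
One-sided p = P(T_{46} < t) ≈ 0.0841.
So 0.05 ≤ p < 0.10.

0.05 ≤ p < 0.10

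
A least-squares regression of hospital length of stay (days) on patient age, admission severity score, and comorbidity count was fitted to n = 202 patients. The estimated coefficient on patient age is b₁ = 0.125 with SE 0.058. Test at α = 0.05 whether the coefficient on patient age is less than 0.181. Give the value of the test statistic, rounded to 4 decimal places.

t = -0.9655

H₀: β₁ = 0.181 vs H₁: β₁ < 0.181.
t = (b₁ − β₁⁰)/SE = (0.125 − 0.181) / 0.058 = -0.9655.
df = n − k − 1 = 202 − 3 − 1 = 198.
One-sided p ≈ 0.1677, which is ≥ 0.05, so fail to reject H₀.
The data do not give significant evidence that the true slope on patient age is below 0.181 days per unit, holding the other predictors fixed.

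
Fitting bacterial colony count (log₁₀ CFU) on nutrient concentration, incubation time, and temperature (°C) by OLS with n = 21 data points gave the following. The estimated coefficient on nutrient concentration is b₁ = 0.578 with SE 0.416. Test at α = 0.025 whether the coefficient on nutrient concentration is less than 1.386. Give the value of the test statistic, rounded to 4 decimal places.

H₀: β₁ = 1.386 vs H₁: β₁ < 1.386.
t = (b₁ − β₁⁰)/SE = (0.578 − 1.386) / 0.416 = -1.9423.
df = n − k − 1 = 21 − 3 − 1 = 17.
One-sided p ≈ 0.0344, which is ≥ 0.025, so fail to reject H₀.
The data do not give significant evidence that the true slope on nutrient concentration is below 1.386 log₁₀ CFU per unit, holding the other predictors fixed.

t = -1.9423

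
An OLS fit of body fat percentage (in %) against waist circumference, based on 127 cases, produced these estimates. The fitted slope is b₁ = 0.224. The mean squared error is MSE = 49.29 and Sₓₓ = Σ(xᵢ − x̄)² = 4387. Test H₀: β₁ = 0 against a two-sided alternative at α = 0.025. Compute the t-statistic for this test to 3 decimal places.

SE(b₁) = √(MSE/Sₓₓ) = √(49.29/4387) = 0.105997.
t = 0.224 / 0.105997 = 2.113.
df = n − 2 = 125.
Two-sided p ≈ 0.0366, which is ≥ 0.025, so fail to reject H₀.
The data do not give significant evidence of an association between waist circumference and body fat percentage.

t = 2.113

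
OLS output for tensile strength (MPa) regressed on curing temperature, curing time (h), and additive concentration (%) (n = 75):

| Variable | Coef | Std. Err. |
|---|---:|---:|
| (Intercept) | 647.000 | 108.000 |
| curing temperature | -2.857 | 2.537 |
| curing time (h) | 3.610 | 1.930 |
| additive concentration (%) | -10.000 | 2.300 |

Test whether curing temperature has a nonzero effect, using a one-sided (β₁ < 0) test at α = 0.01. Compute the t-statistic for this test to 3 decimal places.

t = -1.126

Read off: b = -2.857, SE = 2.537 for curing temperature.
H₀: β₁ = 0 vs H₁: β₁ < 0.
t = -2.857 / 2.537 = -1.126.
df = n − k − 1 = 75 − 3 − 1 = 71.
One-sided p ≈ 0.1320, which is ≥ 0.01, so fail to reject H₀.
The data do not give significant evidence that the true slope on curing temperature is negative, holding the other predictors fixed.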